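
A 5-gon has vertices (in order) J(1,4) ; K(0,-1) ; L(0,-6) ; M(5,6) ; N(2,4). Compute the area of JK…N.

J→K: (1)(-1) − (0)(4) = -1
K→L: (0)(-6) − (0)(-1) = 0
L→M: (0)(6) − (5)(-6) = 30
M→N: (5)(4) − (2)(6) = 8
N→J: (2)(4) − (1)(4) = 4
Σ = 41
Area = |Σ|/2 = 20.5.

20.5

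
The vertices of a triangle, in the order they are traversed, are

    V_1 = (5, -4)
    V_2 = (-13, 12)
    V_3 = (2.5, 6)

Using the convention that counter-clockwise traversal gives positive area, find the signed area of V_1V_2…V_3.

-70

Apply the surveyor's formula: 2A = Σ (x_i·y_{i+1} − x_{i+1}·y_i), indices taken mod 3.
Σ = (8) + (-108) + (-40) = -140
Signed area = Σ/2 = -70 (negative ⇒ clockwise traversal).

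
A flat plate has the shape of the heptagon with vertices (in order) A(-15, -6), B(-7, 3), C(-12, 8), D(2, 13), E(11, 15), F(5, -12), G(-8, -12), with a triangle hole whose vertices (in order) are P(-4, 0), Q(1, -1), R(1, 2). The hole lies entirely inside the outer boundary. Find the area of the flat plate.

436

Outer boundary:
Σ = (-87) + (-20) + (-172) + (-113) + (-207) + (-156) + (-132) = -887
Area = |Σ|/2 = 443.5.
Hole:
Apply the shoelace (surveyor's) formula: 2A = Σ (x_i·y_{i+1} − x_{i+1}·y_i), indices taken mod 3.
Σ = (4) + (3) + (8) = 15
Area = |Σ|/2 = 7.5.
Net area = 443.5 − 7.5 = 436.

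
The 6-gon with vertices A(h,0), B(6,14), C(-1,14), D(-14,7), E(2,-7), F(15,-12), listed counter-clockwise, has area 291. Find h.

The doubled signed area Σ (x_i y_{i+1} − x_{i+1} y_i) is linear in h.
With h=0 it equals 452; the coefficient of h is 26 (from the two edges through A).
So 26·h + 452 = 2·291 = 582 ⇒ h = 5.

5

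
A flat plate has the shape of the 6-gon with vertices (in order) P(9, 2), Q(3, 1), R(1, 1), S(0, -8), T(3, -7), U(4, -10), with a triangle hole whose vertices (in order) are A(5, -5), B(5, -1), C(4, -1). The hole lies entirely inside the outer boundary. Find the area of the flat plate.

Outer boundary:
Apply the shoelace formula: 2A = Σ (x_i·y_{i+1} − x_{i+1}·y_i), indices taken mod 6.
Cross-terms: 3, 2, -8, 24, -2, 98  ⇒  Σ = 117
Area = |Σ|/2 = 58.5.
Hole:
Σ = (20) + (-1) + (-15) = 4
Area = |Σ|/2 = 2.
Net area = 58.5 − 2 = 56.5.

56.5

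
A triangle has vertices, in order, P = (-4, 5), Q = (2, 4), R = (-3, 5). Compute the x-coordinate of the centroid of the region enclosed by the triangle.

-5/3

Apply the shoelace (surveyor's) formula. First the cross-terms c_i = x_i·y_{i+1} − x_{i+1}·y_i:
  -26, 22, 5  ⇒  2A = 1, A = 0.5.
Then Σ (x_i + x_{i+1})·c_i = -5, so x̄ = -5 / (6·0.5) = -5/3.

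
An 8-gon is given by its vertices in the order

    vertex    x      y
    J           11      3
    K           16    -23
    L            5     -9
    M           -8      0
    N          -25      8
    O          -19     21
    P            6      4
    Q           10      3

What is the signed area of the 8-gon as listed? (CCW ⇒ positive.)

-533

Apply the shoelace formula: 2A = Σ (x_i·y_{i+1} − x_{i+1}·y_i), indices taken mod 8.
J→K: (11)(-23) − (16)(3) = -301
K→L: (16)(-9) − (5)(-23) = -29
L→M: (5)(0) − (-8)(-9) = -72
M→N: (-8)(8) − (-25)(0) = -64
N→O: (-25)(21) − (-19)(8) = -373
O→P: (-19)(4) − (6)(21) = -202
P→Q: (6)(3) − (10)(4) = -22
Q→J: (10)(3) − (11)(3) = -3
Σ = -1066
Signed area = Σ/2 = -533 (negative ⇒ clockwise traversal).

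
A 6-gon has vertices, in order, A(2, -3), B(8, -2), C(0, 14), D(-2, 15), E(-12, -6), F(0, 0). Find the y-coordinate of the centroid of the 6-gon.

Apply the surveyor's formula. First the cross-terms c_i = x_i·y_{i+1} − x_{i+1}·y_i:
  20, 112, 28, 192, 0, 0  ⇒  2A = 352, A = 176.
Then Σ (y_i + y_{i+1})·c_i = 3784, so ȳ = 3784 / (6·176) = 43/12.

43/12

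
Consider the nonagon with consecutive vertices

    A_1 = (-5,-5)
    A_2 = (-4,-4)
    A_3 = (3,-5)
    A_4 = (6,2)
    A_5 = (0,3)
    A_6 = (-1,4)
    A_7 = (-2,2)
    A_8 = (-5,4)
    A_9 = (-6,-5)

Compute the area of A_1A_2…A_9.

Σ = (0) + (32) + (36) + (18) + (3) + (6) + (2) + (49) + (5) = 151
Area = |Σ|/2 = 75.5.

75.5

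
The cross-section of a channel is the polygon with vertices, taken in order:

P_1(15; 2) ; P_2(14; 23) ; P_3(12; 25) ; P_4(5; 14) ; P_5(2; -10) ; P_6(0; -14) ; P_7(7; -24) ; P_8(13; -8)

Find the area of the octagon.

Apply Gauss's area formula: 2A = Σ (x_i·y_{i+1} − x_{i+1}·y_i), indices taken mod 8.
Cross-terms: 317, 74, 43, -78, -28, 98, 256, 146  ⇒  Σ = 828
Area = |Σ|/2 = 414.

414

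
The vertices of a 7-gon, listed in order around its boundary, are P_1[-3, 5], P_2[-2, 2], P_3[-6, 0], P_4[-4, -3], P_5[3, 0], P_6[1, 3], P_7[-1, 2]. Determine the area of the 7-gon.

29

Apply the shoelace (surveyor's) formula: 2A = Σ (x_i·y_{i+1} − x_{i+1}·y_i), indices taken mod 7.
Σ = (4) + (12) + (18) + (9) + (9) + (5) + (1) = 58
Area = |Σ|/2 = 29.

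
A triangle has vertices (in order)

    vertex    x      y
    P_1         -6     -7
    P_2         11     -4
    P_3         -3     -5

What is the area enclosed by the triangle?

Σ = (101) + (-67) + (-9) = 25
Area = |Σ|/2 = 12.5.

12.5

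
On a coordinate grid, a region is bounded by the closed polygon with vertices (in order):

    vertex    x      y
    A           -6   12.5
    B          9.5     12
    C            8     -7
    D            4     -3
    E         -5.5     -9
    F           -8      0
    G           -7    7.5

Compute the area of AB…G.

Σ = (-190.75) + (-162.5) + (4) + (-52.5) + (-72) + (-60) + (-42.5) = -576.25
Area = |Σ|/2 = 288.125.

288.125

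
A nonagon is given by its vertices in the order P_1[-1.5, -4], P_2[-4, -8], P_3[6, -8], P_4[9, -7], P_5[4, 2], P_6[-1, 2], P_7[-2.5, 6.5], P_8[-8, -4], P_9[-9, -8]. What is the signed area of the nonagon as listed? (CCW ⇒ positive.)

137.25

Apply the shoelace formula: 2A = Σ (x_i·y_{i+1} − x_{i+1}·y_i), indices taken mod 9.
Σ = (-4) + (80) + (30) + (46) + (10) + (-1.5) + (62) + (28) + (24) = 274.5
Signed area = Σ/2 = 137.25 (positive ⇒ counter-clockwise traversal).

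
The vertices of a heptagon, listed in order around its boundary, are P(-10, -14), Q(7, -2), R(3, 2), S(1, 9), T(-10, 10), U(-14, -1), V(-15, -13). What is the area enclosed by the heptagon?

330

Apply the shoelace (surveyor's) formula: 2A = Σ (x_i·y_{i+1} − x_{i+1}·y_i), indices taken mod 7.
Σ = (118) + (20) + (25) + (100) + (150) + (167) + (80) = 660
Area = |Σ|/2 = 330.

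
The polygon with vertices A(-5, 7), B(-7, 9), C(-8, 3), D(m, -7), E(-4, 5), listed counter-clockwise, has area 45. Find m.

5

The doubled signed area Σ (x_i y_{i+1} − x_{i+1} y_i) is linear in m.
With m=0 it equals 80; the coefficient of m is 2 (from the two edges through D).
So 2·m + 80 = 2·45 = 90 ⇒ m = 5.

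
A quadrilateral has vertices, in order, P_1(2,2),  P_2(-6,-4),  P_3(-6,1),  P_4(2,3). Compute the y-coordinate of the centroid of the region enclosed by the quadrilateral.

1/18

Apply the shoelace formula. First the cross-terms c_i = x_i·y_{i+1} − x_{i+1}·y_i:
  4, -30, -20, -2  ⇒  2A = -48, A = -24.
Then Σ (y_i + y_{i+1})·c_i = -8, so ȳ = -8 / (6·(-24)) = 1/18.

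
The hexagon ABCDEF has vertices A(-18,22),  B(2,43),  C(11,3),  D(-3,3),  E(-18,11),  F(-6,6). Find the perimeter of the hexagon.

134

|AB| = √((20)² + (21)²) = √841 = 29
|BC| = √((9)² + (-40)²) = √1681 = 41
|CD| = √((-14)² + (0)²) = √196 = 14
|DE| = √((-15)² + (8)²) = √289 = 17
|EF| = √((12)² + (-5)²) = √169 = 13
|FA| = √((-12)² + (16)²) = √400 = 20
Perimeter = 29 + 41 + 14 + 17 + 13 + 20 = 134.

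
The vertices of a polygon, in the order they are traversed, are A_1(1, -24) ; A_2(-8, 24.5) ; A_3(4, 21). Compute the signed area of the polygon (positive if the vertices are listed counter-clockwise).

-275.25

Σ = (-167.5) + (-266) + (-117) = -550.5
Signed area = Σ/2 = -275.25 (negative ⇒ clockwise traversal).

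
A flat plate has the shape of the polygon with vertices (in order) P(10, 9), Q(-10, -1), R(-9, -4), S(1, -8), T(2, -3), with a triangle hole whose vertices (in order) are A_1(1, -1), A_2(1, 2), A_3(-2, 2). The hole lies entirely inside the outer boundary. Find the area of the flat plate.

Outer boundary:
Apply the shoelace (surveyor's) formula: 2A = Σ (x_i·y_{i+1} − x_{i+1}·y_i), indices taken mod 5.
Σ = (80) + (31) + (76) + (13) + (48) = 248
Area = |Σ|/2 = 124.
Hole:
Apply the surveyor's formula: 2A = Σ (x_i·y_{i+1} − x_{i+1}·y_i), indices taken mod 3.
Σ = (3) + (6) + (0) = 9
Area = |Σ|/2 = 4.5.
Net area = 124 − 4.5 = 119.5.

119.5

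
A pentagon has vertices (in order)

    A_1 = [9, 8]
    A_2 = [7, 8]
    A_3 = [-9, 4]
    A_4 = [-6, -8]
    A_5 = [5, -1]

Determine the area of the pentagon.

Cross-terms: 16, 100, 96, 46, 49  ⇒  Σ = 307
Area = |Σ|/2 = 153.5.

153.5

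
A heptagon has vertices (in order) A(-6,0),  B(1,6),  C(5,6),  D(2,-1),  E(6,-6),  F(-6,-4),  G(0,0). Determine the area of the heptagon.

71.5

Apply the shoelace (surveyor's) formula: 2A = Σ (x_i·y_{i+1} − x_{i+1}·y_i), indices taken mod 7.
Σ = (-36) + (-24) + (-17) + (-6) + (-60) + (0) + (0) = -143
Area = |Σ|/2 = 71.5.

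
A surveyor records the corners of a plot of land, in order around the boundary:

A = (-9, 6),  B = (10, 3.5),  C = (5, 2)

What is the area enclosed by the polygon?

Σ = (-91.5) + (2.5) + (48) = -41
Area = |Σ|/2 = 20.5.

20.5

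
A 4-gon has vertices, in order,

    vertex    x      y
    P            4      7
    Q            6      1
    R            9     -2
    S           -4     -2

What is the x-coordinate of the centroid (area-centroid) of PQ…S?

Apply the shoelace (surveyor's) formula. First the cross-terms c_i = x_i·y_{i+1} − x_{i+1}·y_i:
  -38, -21, -26, -20  ⇒  2A = -105, A = -52.5.
Then Σ (x_i + x_{i+1})·c_i = -825, so x̄ = -825 / (6·(-52.5)) = 55/21.

55/21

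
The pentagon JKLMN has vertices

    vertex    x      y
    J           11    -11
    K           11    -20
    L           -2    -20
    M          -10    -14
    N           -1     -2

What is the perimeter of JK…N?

|JK| = √((0)² + (-9)²) = √81 = 9
|KL| = √((-13)² + (0)²) = √169 = 13
|LM| = √((-8)² + (6)²) = √100 = 10
|MN| = √((9)² + (12)²) = √225 = 15
|NJ| = √((12)² + (-9)²) = √225 = 15
Perimeter = 9 + 13 + 10 + 15 + 15 = 62.

62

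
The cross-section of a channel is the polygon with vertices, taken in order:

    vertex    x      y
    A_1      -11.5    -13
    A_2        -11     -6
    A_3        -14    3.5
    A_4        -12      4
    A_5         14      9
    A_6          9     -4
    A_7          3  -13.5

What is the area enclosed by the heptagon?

407.625

Apply the shoelace (surveyor's) formula: 2A = Σ (x_i·y_{i+1} − x_{i+1}·y_i), indices taken mod 7.
A_1→A_2: (-11.5)(-6) − (-11)(-13) = -74
A_2→A_3: (-11)(3.5) − (-14)(-6) = -122.5
A_3→A_4: (-14)(4) − (-12)(3.5) = -14
A_4→A_5: (-12)(9) − (14)(4) = -164
A_5→A_6: (14)(-4) − (9)(9) = -137
A_6→A_7: (9)(-13.5) − (3)(-4) = -109.5
A_7→A_1: (3)(-13) − (-11.5)(-13.5) = -194.25
Σ = -815.25
Area = |Σ|/2 = 407.625.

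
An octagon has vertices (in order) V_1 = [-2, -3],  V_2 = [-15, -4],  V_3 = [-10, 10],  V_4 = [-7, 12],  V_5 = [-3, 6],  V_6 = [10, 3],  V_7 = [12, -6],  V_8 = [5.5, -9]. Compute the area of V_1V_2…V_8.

V_1→V_2: (-2)(-4) − (-15)(-3) = -37
V_2→V_3: (-15)(10) − (-10)(-4) = -190
V_3→V_4: (-10)(12) − (-7)(10) = -50
V_4→V_5: (-7)(6) − (-3)(12) = -6
V_5→V_6: (-3)(3) − (10)(6) = -69
V_6→V_7: (10)(-6) − (12)(3) = -96
V_7→V_8: (12)(-9) − (5.5)(-6) = -75
V_8→V_1: (5.5)(-3) − (-2)(-9) = -34.5
Σ = -557.5
Area = |Σ|/2 = 278.75.

278.75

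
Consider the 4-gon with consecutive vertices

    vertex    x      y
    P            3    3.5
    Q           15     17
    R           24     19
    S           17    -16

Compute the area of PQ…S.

362

P→Q: (3)(17) − (15)(3.5) = -1.5
Q→R: (15)(19) − (24)(17) = -123
R→S: (24)(-16) − (17)(19) = -707
S→P: (17)(3.5) − (3)(-16) = 107.5
Σ = -724
Area = |Σ|/2 = 362.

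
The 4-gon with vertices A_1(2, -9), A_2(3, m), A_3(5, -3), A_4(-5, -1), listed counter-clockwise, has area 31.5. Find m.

Write out the shoelace sum; only the two edges meeting at A_2 involve m:
2·Area = [(2·m − 3·(-9)) + (3·(-3) − 5·m)] + 27
       = -3·m + 45 = 63
⇒ m = -6.

-6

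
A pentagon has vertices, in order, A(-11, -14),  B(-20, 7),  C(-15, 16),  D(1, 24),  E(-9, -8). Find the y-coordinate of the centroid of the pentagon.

Apply the shoelace (surveyor's) formula. First the cross-terms c_i = x_i·y_{i+1} − x_{i+1}·y_i:
  -357, -215, -376, 208, 38  ⇒  2A = -702, A = -351.
Then Σ (y_i + y_{i+1})·c_i = -14994, so ȳ = -14994 / (6·(-351)) = 833/117.

833/117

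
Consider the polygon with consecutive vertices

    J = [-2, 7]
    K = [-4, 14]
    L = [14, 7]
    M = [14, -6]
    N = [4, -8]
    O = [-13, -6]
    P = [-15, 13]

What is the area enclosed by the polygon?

480

Apply Gauss's area formula: 2A = Σ (x_i·y_{i+1} − x_{i+1}·y_i), indices taken mod 7.
J→K: (-2)(14) − (-4)(7) = 0
K→L: (-4)(7) − (14)(14) = -224
L→M: (14)(-6) − (14)(7) = -182
M→N: (14)(-8) − (4)(-6) = -88
N→O: (4)(-6) − (-13)(-8) = -128
O→P: (-13)(13) − (-15)(-6) = -259
P→J: (-15)(7) − (-2)(13) = -79
Σ = -960
Area = |Σ|/2 = 480.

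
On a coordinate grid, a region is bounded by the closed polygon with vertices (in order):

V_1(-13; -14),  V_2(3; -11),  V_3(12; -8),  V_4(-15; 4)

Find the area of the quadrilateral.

Apply the shoelace formula: 2A = Σ (x_i·y_{i+1} − x_{i+1}·y_i), indices taken mod 4.
Cross-terms: 185, 108, -72, 262  ⇒  Σ = 483
Area = |Σ|/2 = 241.5.

241.5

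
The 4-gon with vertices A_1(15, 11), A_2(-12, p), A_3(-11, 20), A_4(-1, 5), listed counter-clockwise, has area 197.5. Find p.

24

The doubled signed area Σ (x_i y_{i+1} − x_{i+1} y_i) is linear in p.
With p=0 it equals -229; the coefficient of p is 26 (from the two edges through A_2).
So 26·p + -229 = 2·197.5 = 395 ⇒ p = 24.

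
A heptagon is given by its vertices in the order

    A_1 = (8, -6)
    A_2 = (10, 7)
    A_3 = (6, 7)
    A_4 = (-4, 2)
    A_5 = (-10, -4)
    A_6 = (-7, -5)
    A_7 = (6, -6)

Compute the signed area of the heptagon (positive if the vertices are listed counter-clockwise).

163

A_1→A_2: (8)(7) − (10)(-6) = 116
A_2→A_3: (10)(7) − (6)(7) = 28
A_3→A_4: (6)(2) − (-4)(7) = 40
A_4→A_5: (-4)(-4) − (-10)(2) = 36
A_5→A_6: (-10)(-5) − (-7)(-4) = 22
A_6→A_7: (-7)(-6) − (6)(-5) = 72
A_7→A_1: (6)(-6) − (8)(-6) = 12
Σ = 326
Signed area = Σ/2 = 163 (positive ⇒ counter-clockwise traversal).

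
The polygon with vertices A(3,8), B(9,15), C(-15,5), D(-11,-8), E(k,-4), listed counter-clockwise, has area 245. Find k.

1

Write out the shoelace sum; only the two edges meeting at E involve k:
2·Area = [((-11)·(-4) − k·(-8)) + (k·8 − 3·(-4))] + 418
       = 16·k + 474 = 490
⇒ k = 1.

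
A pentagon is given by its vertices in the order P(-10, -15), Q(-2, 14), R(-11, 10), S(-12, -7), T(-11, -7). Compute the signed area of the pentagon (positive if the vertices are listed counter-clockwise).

131.5

Apply Gauss's area formula: 2A = Σ (x_i·y_{i+1} − x_{i+1}·y_i), indices taken mod 5.
Cross-terms: -170, 134, 197, 7, 95  ⇒  Σ = 263
Signed area = Σ/2 = 131.5 (positive ⇒ counter-clockwise traversal).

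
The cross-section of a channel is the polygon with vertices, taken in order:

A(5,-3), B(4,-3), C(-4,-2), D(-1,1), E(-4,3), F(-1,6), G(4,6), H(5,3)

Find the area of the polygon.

63.5

Apply the shoelace (surveyor's) formula: 2A = Σ (x_i·y_{i+1} − x_{i+1}·y_i), indices taken mod 8.
Cross-terms: -3, -20, -6, 1, -21, -30, -18, -30  ⇒  Σ = -127
Area = |Σ|/2 = 63.5.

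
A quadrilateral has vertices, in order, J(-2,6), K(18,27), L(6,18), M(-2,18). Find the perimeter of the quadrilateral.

|JK| = √((20)² + (21)²) = √841 = 29
|KL| = √((-12)² + (-9)²) = √225 = 15
|LM| = √((-8)² + (0)²) = √64 = 8
|MJ| = √((0)² + (-12)²) = √144 = 12
Perimeter = 29 + 15 + 8 + 12 = 64.

64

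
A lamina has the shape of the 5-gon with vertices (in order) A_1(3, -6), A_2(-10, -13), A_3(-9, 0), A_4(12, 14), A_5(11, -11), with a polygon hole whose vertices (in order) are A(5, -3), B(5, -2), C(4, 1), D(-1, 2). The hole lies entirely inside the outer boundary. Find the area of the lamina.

320.5

Outer boundary:
Apply the shoelace (surveyor's) formula: 2A = Σ (x_i·y_{i+1} − x_{i+1}·y_i), indices taken mod 5.
Cross-terms: -99, -117, -126, -286, -33  ⇒  Σ = -661
Area = |Σ|/2 = 330.5.
Hole:
Apply Gauss's area formula: 2A = Σ (x_i·y_{i+1} − x_{i+1}·y_i), indices taken mod 4.
Σ = (5) + (13) + (9) + (-7) = 20
Area = |Σ|/2 = 10.
Net area = 330.5 − 10 = 320.5.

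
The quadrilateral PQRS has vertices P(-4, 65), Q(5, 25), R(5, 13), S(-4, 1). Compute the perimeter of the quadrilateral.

132

|PQ| = √((9)² + (-40)²) = √1681 = 41
|QR| = √((0)² + (-12)²) = √144 = 12
|RS| = √((-9)² + (-12)²) = √225 = 15
|SP| = √((0)² + (64)²) = √4096 = 64
Perimeter = 41 + 12 + 15 + 64 = 132.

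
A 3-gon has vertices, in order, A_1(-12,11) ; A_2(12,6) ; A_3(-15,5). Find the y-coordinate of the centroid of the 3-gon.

Apply Gauss's area formula. First the cross-terms c_i = x_i·y_{i+1} − x_{i+1}·y_i:
  -204, 150, -105  ⇒  2A = -159, A = -79.5.
Then Σ (y_i + y_{i+1})·c_i = -3498, so ȳ = -3498 / (6·(-79.5)) = 22/3.

22/3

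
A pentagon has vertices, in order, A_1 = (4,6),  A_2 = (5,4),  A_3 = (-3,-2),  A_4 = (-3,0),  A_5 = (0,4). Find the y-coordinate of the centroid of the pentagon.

Apply the shoelace formula. First the cross-terms c_i = x_i·y_{i+1} − x_{i+1}·y_i:
  -14, 2, -6, -12, -16  ⇒  2A = -46, A = -23.
Then Σ (y_i + y_{i+1})·c_i = -332, so ȳ = -332 / (6·(-23)) = 166/69.

166/69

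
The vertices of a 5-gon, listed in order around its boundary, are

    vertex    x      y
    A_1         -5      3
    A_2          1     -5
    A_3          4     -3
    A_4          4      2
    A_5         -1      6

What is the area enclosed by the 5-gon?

A_1→A_2: (-5)(-5) − (1)(3) = 22
A_2→A_3: (1)(-3) − (4)(-5) = 17
A_3→A_4: (4)(2) − (4)(-3) = 20
A_4→A_5: (4)(6) − (-1)(2) = 26
A_5→A_1: (-1)(3) − (-5)(6) = 27
Σ = 112
Area = |Σ|/2 = 56.

56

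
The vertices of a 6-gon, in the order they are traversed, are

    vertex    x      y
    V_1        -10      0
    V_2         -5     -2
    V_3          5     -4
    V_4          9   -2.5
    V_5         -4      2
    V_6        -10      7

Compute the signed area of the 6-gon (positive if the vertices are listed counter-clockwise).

71.75

Apply the shoelace formula: 2A = Σ (x_i·y_{i+1} − x_{i+1}·y_i), indices taken mod 6.
V_1→V_2: (-10)(-2) − (-5)(0) = 20
V_2→V_3: (-5)(-4) − (5)(-2) = 30
V_3→V_4: (5)(-2.5) − (9)(-4) = 23.5
V_4→V_5: (9)(2) − (-4)(-2.5) = 8
V_5→V_6: (-4)(7) − (-10)(2) = -8
V_6→V_1: (-10)(0) − (-10)(7) = 70
Σ = 143.5
Signed area = Σ/2 = 71.75 (positive ⇒ counter-clockwise traversal).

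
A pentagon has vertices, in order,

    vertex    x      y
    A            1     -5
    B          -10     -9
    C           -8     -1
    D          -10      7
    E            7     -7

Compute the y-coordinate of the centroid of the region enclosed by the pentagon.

Apply the surveyor's formula. First the cross-terms c_i = x_i·y_{i+1} − x_{i+1}·y_i:
  -59, -62, -66, 21, -28  ⇒  2A = -194, A = -97.
Then Σ (y_i + y_{i+1})·c_i = 1386, so ȳ = 1386 / (6·(-97)) = -231/97.

-231/97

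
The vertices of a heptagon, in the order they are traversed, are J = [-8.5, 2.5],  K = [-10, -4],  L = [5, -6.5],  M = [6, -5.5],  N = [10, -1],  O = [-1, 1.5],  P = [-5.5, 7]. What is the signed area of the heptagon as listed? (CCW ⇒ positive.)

132.75

Cross-terms: 59, 85, 11.5, 49, 14, 1.25, 45.75  ⇒  Σ = 265.5
Signed area = Σ/2 = 132.75 (positive ⇒ counter-clockwise traversal).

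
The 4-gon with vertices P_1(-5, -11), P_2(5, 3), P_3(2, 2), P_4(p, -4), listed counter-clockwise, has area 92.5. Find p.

-13

The doubled signed area Σ (x_i y_{i+1} − x_{i+1} y_i) is linear in p.
With p=0 it equals 16; the coefficient of p is -13 (from the two edges through P_4).
So -13·p + 16 = 2·92.5 = 185 ⇒ p = -13.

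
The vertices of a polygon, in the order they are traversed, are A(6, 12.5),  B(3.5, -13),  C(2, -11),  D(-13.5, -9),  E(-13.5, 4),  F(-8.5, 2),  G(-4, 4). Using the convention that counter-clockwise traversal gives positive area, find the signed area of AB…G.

-284.625

Apply the shoelace formula: 2A = Σ (x_i·y_{i+1} − x_{i+1}·y_i), indices taken mod 7.
Σ = (-121.75) + (-12.5) + (-166.5) + (-175.5) + (7) + (-26) + (-74) = -569.25
Signed area = Σ/2 = -284.625 (negative ⇒ clockwise traversal).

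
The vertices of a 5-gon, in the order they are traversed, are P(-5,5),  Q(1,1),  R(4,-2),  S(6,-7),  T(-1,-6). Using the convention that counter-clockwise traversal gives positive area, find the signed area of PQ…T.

Apply Gauss's area formula: 2A = Σ (x_i·y_{i+1} − x_{i+1}·y_i), indices taken mod 5.
Cross-terms: -10, -6, -16, -43, -35  ⇒  Σ = -110
Signed area = Σ/2 = -55 (negative ⇒ clockwise traversal).

-55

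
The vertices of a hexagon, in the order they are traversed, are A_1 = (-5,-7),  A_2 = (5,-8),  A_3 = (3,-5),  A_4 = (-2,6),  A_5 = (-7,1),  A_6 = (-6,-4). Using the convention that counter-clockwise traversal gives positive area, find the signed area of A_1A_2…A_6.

Apply the shoelace formula: 2A = Σ (x_i·y_{i+1} − x_{i+1}·y_i), indices taken mod 6.
Σ = (75) + (-1) + (8) + (40) + (34) + (22) = 178
Signed area = Σ/2 = 89 (positive ⇒ counter-clockwise traversal).

89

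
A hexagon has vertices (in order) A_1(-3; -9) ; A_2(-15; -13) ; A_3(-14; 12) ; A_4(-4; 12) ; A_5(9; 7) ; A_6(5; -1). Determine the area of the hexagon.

403

Apply the shoelace (surveyor's) formula: 2A = Σ (x_i·y_{i+1} − x_{i+1}·y_i), indices taken mod 6.
Cross-terms: -96, -362, -120, -136, -44, -48  ⇒  Σ = -806
Area = |Σ|/2 = 403.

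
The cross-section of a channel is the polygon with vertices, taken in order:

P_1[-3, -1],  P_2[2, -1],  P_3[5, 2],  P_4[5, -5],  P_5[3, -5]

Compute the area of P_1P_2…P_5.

Apply the shoelace formula: 2A = Σ (x_i·y_{i+1} − x_{i+1}·y_i), indices taken mod 5.
Cross-terms: 5, 9, -35, -10, -18  ⇒  Σ = -49
Area = |Σ|/2 = 24.5.

24.5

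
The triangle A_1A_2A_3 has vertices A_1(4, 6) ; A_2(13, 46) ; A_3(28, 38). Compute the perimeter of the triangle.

98

|A_1A_2| = √((9)² + (40)²) = √1681 = 41
|A_2A_3| = √((15)² + (-8)²) = √289 = 17
|A_3A_1| = √((-24)² + (-32)²) = √1600 = 40
Perimeter = 41 + 17 + 40 = 98.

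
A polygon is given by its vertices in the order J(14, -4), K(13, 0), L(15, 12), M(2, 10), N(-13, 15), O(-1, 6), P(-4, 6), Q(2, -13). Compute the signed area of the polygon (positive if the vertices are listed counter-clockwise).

Apply the shoelace (surveyor's) formula: 2A = Σ (x_i·y_{i+1} − x_{i+1}·y_i), indices taken mod 8.
J→K: (14)(0) − (13)(-4) = 52
K→L: (13)(12) − (15)(0) = 156
L→M: (15)(10) − (2)(12) = 126
M→N: (2)(15) − (-13)(10) = 160
N→O: (-13)(6) − (-1)(15) = -63
O→P: (-1)(6) − (-4)(6) = 18
P→Q: (-4)(-13) − (2)(6) = 40
Q→J: (2)(-4) − (14)(-13) = 174
Σ = 663
Signed area = Σ/2 = 331.5 (positive ⇒ counter-clockwise traversal).

331.5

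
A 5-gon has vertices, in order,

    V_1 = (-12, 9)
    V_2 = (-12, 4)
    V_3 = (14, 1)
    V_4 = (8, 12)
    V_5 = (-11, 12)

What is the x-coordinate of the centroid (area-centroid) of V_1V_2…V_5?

Apply the shoelace formula. First the cross-terms c_i = x_i·y_{i+1} − x_{i+1}·y_i:
  60, -68, 160, 228, 45  ⇒  2A = 425, A = 212.5.
Then Σ (x_i + x_{i+1})·c_i = 225, so x̄ = 225 / (6·212.5) = 3/17.

3/17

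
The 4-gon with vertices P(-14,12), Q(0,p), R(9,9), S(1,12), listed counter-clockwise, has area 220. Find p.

Write out the shoelace sum; only the two edges meeting at Q involve p:
2·Area = [((-14)·p − 0·12) + (0·9 − 9·p)] + 279
       = -23·p + 279 = 440
⇒ p = -7.

-7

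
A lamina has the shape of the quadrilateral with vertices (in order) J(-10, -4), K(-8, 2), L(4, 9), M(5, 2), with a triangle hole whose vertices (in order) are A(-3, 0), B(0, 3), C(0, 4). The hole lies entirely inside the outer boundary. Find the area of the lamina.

Outer boundary:
Apply the surveyor's formula: 2A = Σ (x_i·y_{i+1} − x_{i+1}·y_i), indices taken mod 4.
Cross-terms: -52, -80, -37, 0  ⇒  Σ = -169
Area = |Σ|/2 = 84.5.
Hole:
Apply the surveyor's formula: 2A = Σ (x_i·y_{i+1} − x_{i+1}·y_i), indices taken mod 3.
A→B: (-3)(3) − (0)(0) = -9
B→C: (0)(4) − (0)(3) = 0
C→A: (0)(0) − (-3)(4) = 12
Σ = 3
Area = |Σ|/2 = 1.5.
Net area = 84.5 − 1.5 = 83.

83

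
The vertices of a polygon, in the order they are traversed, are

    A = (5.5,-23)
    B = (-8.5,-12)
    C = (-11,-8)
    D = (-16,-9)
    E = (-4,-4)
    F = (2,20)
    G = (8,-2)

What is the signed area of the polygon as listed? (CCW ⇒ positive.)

Apply Gauss's area formula: 2A = Σ (x_i·y_{i+1} − x_{i+1}·y_i), indices taken mod 7.
A→B: (5.5)(-12) − (-8.5)(-23) = -261.5
B→C: (-8.5)(-8) − (-11)(-12) = -64
C→D: (-11)(-9) − (-16)(-8) = -29
D→E: (-16)(-4) − (-4)(-9) = 28
E→F: (-4)(20) − (2)(-4) = -72
F→G: (2)(-2) − (8)(20) = -164
G→A: (8)(-23) − (5.5)(-2) = -173
Σ = -735.5
Signed area = Σ/2 = -367.75 (negative ⇒ clockwise traversal).

-367.75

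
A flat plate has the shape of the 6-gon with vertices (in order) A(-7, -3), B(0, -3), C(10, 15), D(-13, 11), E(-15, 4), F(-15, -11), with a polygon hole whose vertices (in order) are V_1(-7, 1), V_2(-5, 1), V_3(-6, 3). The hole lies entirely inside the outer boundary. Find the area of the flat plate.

329

Outer boundary:
Σ = (21) + (30) + (305) + (113) + (225) + (-32) = 662
Area = |Σ|/2 = 331.
Hole:
Apply Gauss's area formula: 2A = Σ (x_i·y_{i+1} − x_{i+1}·y_i), indices taken mod 3.
Cross-terms: -2, -9, 15  ⇒  Σ = 4
Area = |Σ|/2 = 2.
Net area = 331 − 2 = 329.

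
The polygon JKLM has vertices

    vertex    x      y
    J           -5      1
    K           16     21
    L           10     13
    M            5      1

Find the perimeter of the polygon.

|JK| = √((21)² + (20)²) = √841 = 29
|KL| = √((-6)² + (-8)²) = √100 = 10
|LM| = √((-5)² + (-12)²) = √169 = 13
|MJ| = √((-10)² + (0)²) = √100 = 10
Perimeter = 29 + 10 + 13 + 10 = 62.

62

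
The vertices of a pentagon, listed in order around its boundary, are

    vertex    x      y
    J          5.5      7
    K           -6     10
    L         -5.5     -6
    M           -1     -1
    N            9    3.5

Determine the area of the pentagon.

Cross-terms: 97, 91, -0.5, 5.5, 43.75  ⇒  Σ = 236.75
Area = |Σ|/2 = 118.375.

118.375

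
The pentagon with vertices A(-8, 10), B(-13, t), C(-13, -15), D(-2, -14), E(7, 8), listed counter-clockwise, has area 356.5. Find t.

The doubled signed area Σ (x_i y_{i+1} − x_{i+1} y_i) is linear in t.
With t=0 it equals 693; the coefficient of t is 5 (from the two edges through B).
So 5·t + 693 = 2·356.5 = 713 ⇒ t = 4.

4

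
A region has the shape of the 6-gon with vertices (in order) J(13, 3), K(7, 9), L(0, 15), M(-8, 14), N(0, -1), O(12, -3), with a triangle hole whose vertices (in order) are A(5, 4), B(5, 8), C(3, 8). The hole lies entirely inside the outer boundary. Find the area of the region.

Outer boundary:
J→K: (13)(9) − (7)(3) = 96
K→L: (7)(15) − (0)(9) = 105
L→M: (0)(14) − (-8)(15) = 120
M→N: (-8)(-1) − (0)(14) = 8
N→O: (0)(-3) − (12)(-1) = 12
O→J: (12)(3) − (13)(-3) = 75
Σ = 416
Area = |Σ|/2 = 208.
Hole:
Apply the shoelace formula: 2A = Σ (x_i·y_{i+1} − x_{i+1}·y_i), indices taken mod 3.
Cross-terms: 20, 16, -28  ⇒  Σ = 8
Area = |Σ|/2 = 4.
Net area = 208 − 4 = 204.

204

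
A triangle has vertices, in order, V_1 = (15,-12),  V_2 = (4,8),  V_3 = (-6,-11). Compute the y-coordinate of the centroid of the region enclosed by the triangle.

-5

Apply the surveyor's formula. First the cross-terms c_i = x_i·y_{i+1} − x_{i+1}·y_i:
  168, 4, 237  ⇒  2A = 409, A = 204.5.
Then Σ (y_i + y_{i+1})·c_i = -6135, so ȳ = -6135 / (6·204.5) = -5.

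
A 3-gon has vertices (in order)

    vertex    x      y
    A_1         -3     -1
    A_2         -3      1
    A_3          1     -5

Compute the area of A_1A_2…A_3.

4

Σ = (-6) + (14) + (-16) = -8
Area = |Σ|/2 = 4.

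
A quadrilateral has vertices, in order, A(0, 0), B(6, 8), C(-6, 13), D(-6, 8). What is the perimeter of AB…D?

|AB| = √((6)² + (8)²) = √100 = 10
|BC| = √((-12)² + (5)²) = √169 = 13
|CD| = √((0)² + (-5)²) = √25 = 5
|DA| = √((6)² + (-8)²) = √100 = 10
Perimeter = 10 + 13 + 5 + 10 = 38.

38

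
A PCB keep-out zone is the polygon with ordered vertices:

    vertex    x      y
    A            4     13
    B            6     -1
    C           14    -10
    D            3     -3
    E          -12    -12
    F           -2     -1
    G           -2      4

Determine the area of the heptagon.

Σ = (-82) + (-46) + (-12) + (-72) + (-12) + (-10) + (-42) = -276
Area = |Σ|/2 = 138.

138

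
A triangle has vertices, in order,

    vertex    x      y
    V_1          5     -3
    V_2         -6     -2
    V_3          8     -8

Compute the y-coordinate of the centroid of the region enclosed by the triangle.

Apply the shoelace formula. First the cross-terms c_i = x_i·y_{i+1} − x_{i+1}·y_i:
  -28, 64, 16  ⇒  2A = 52, A = 26.
Then Σ (y_i + y_{i+1})·c_i = -676, so ȳ = -676 / (6·26) = -13/3.

-13/3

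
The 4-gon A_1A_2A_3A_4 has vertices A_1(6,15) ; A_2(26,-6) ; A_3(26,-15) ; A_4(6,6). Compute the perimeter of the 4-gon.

76

|A_1A_2| = √((20)² + (-21)²) = √841 = 29
|A_2A_3| = √((0)² + (-9)²) = √81 = 9
|A_3A_4| = √((-20)² + (21)²) = √841 = 29
|A_4A_1| = √((0)² + (9)²) = √81 = 9
Perimeter = 29 + 9 + 29 + 9 = 76.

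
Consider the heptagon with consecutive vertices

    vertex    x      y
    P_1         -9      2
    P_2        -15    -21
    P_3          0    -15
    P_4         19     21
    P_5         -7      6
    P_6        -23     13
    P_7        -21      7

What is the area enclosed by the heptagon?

585

Σ = (219) + (225) + (285) + (261) + (47) + (112) + (21) = 1170
Area = |Σ|/2 = 585.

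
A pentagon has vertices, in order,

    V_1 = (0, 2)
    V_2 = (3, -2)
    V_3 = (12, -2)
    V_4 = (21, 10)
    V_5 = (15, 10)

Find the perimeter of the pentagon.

|V_1V_2| = √((3)² + (-4)²) = √25 = 5
|V_2V_3| = √((9)² + (0)²) = √81 = 9
|V_3V_4| = √((9)² + (12)²) = √225 = 15
|V_4V_5| = √((-6)² + (0)²) = √36 = 6
|V_5V_1| = √((-15)² + (-8)²) = √289 = 17
Perimeter = 5 + 9 + 15 + 6 + 17 = 52.

52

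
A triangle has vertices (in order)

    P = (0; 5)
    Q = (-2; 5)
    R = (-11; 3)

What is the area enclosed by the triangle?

2

Σ = (10) + (49) + (-55) = 4
Area = |Σ|/2 = 2.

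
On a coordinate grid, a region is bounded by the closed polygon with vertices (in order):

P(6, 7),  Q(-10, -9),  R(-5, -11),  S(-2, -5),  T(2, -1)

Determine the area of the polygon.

58

Apply the shoelace (surveyor's) formula: 2A = Σ (x_i·y_{i+1} − x_{i+1}·y_i), indices taken mod 5.
P→Q: (6)(-9) − (-10)(7) = 16
Q→R: (-10)(-11) − (-5)(-9) = 65
R→S: (-5)(-5) − (-2)(-11) = 3
S→T: (-2)(-1) − (2)(-5) = 12
T→P: (2)(7) − (6)(-1) = 20
Σ = 116
Area = |Σ|/2 = 58.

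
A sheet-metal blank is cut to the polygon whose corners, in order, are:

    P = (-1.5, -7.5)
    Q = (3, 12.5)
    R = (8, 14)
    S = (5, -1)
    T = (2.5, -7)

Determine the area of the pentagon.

97

Apply the shoelace formula: 2A = Σ (x_i·y_{i+1} − x_{i+1}·y_i), indices taken mod 5.
Σ = (3.75) + (-58) + (-78) + (-32.5) + (-29.25) = -194
Area = |Σ|/2 = 97.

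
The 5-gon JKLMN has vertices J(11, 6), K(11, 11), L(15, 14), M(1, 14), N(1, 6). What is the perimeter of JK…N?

|JK| = √((0)² + (5)²) = √25 = 5
|KL| = √((4)² + (3)²) = √25 = 5
|LM| = √((-14)² + (0)²) = √196 = 14
|MN| = √((0)² + (-8)²) = √64 = 8
|NJ| = √((10)² + (0)²) = √100 = 10
Perimeter = 5 + 5 + 14 + 8 + 10 = 42.

42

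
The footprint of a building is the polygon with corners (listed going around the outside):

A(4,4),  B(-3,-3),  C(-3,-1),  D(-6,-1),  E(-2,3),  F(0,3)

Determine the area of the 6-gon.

Σ = (0) + (-6) + (-3) + (-20) + (-6) + (-12) = -47
Area = |Σ|/2 = 23.5.

23.5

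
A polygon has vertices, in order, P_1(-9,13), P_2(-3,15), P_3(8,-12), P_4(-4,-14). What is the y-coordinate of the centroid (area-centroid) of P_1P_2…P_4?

-233/259

Apply Gauss's area formula. First the cross-terms c_i = x_i·y_{i+1} − x_{i+1}·y_i:
  -96, -84, -160, -178  ⇒  2A = -518, A = -259.
Then Σ (y_i + y_{i+1})·c_i = 1398, so ȳ = 1398 / (6·(-259)) = -233/259.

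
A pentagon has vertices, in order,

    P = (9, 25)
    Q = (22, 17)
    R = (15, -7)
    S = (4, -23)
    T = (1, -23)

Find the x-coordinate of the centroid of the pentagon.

164/15

Apply Gauss's area formula. First the cross-terms c_i = x_i·y_{i+1} − x_{i+1}·y_i:
  -397, -409, -317, -69, 232  ⇒  2A = -960, A = -480.
Then Σ (x_i + x_{i+1})·c_i = -31488, so x̄ = -31488 / (6·(-480)) = 164/15.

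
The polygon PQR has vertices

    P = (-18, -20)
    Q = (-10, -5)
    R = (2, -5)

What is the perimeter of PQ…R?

|PQ| = √((8)² + (15)²) = √289 = 17
|QR| = √((12)² + (0)²) = √144 = 12
|RP| = √((-20)² + (-15)²) = √625 = 25
Perimeter = 17 + 12 + 25 = 54.

54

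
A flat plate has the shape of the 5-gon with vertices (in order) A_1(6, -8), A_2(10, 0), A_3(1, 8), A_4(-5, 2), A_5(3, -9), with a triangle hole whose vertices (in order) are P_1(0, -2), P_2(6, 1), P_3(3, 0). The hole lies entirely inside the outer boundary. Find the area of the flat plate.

Outer boundary:
Cross-terms: 80, 80, 42, 39, 30  ⇒  Σ = 271
Area = |Σ|/2 = 135.5.
Hole:
Σ = (12) + (-3) + (-6) = 3
Area = |Σ|/2 = 1.5.
Net area = 135.5 − 1.5 = 134.

134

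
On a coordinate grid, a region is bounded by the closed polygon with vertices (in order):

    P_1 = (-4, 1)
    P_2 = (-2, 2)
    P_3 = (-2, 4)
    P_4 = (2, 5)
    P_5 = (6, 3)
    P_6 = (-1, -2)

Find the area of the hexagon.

Σ = (-6) + (-4) + (-18) + (-24) + (-9) + (-9) = -70
Area = |Σ|/2 = 35.

35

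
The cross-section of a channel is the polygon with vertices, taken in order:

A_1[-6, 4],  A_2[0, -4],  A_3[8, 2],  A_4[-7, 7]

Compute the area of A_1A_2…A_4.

Cross-terms: 24, 32, 70, 14  ⇒  Σ = 140
Area = |Σ|/2 = 70.

70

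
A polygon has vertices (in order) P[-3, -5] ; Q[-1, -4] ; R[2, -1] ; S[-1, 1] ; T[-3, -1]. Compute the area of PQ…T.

Σ = (7) + (9) + (1) + (4) + (12) = 33
Area = |Σ|/2 = 16.5.

16.5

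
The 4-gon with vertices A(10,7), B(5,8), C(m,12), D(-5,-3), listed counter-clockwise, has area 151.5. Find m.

The doubled signed area Σ (x_i y_{i+1} − x_{i+1} y_i) is linear in m.
With m=0 it equals 160; the coefficient of m is -11 (from the two edges through C).
So -11·m + 160 = 2·151.5 = 303 ⇒ m = -13.

-13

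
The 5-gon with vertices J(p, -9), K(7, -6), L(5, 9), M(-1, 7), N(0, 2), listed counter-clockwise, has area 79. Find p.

5

Write out the shoelace sum; only the two edges meeting at J involve p:
2·Area = [(0·(-9) − p·2) + (p·(-6) − 7·(-9))] + 135
       = -8·p + 198 = 158
⇒ p = 5.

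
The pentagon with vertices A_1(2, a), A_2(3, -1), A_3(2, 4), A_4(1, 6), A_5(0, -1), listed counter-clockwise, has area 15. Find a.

Write out the shoelace sum; only the two edges meeting at A_1 involve a:
2·Area = [(0·a − 2·(-1)) + (2·(-1) − 3·a)] + 21
       = -3·a + 21 = 30
⇒ a = -3.

-3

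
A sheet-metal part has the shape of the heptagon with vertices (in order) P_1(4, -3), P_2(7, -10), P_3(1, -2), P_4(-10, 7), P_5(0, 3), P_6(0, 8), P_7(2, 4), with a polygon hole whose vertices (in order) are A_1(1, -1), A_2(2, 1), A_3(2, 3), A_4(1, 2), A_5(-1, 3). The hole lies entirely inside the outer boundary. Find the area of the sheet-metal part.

Outer boundary:
Apply the shoelace (surveyor's) formula: 2A = Σ (x_i·y_{i+1} − x_{i+1}·y_i), indices taken mod 7.
Σ = (-19) + (-4) + (-13) + (-30) + (0) + (-16) + (-22) = -104
Area = |Σ|/2 = 52.
Hole:
Cross-terms: 3, 4, 1, 5, -2  ⇒  Σ = 11
Area = |Σ|/2 = 5.5.
Net area = 52 − 5.5 = 46.5.

46.5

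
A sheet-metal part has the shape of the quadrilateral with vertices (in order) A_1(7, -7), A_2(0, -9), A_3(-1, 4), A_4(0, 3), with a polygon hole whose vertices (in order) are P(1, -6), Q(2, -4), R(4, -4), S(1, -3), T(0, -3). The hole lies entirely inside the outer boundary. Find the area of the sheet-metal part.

Outer boundary:
Apply the shoelace (surveyor's) formula: 2A = Σ (x_i·y_{i+1} − x_{i+1}·y_i), indices taken mod 4.
Cross-terms: -63, -9, -3, -21  ⇒  Σ = -96
Area = |Σ|/2 = 48.
Hole:
Apply the shoelace (surveyor's) formula: 2A = Σ (x_i·y_{i+1} − x_{i+1}·y_i), indices taken mod 5.
Σ = (8) + (8) + (-8) + (-3) + (3) = 8
Area = |Σ|/2 = 4.
Net area = 48 − 4 = 44.

44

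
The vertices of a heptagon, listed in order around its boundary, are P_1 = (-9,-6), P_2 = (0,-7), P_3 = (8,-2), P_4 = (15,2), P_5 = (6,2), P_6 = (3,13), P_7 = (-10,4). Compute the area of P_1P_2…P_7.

246.5

Σ = (63) + (56) + (46) + (18) + (72) + (142) + (96) = 493
Area = |Σ|/2 = 246.5.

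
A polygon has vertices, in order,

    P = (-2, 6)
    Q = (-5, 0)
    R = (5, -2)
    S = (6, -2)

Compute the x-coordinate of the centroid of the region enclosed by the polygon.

Apply Gauss's area formula. First the cross-terms c_i = x_i·y_{i+1} − x_{i+1}·y_i:
  30, 10, 2, 32  ⇒  2A = 74, A = 37.
Then Σ (x_i + x_{i+1})·c_i = -60, so x̄ = -60 / (6·37) = -10/37.

-10/37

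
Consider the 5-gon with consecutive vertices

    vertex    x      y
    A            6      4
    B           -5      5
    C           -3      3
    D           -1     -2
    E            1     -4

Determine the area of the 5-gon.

Apply Gauss's area formula: 2A = Σ (x_i·y_{i+1} − x_{i+1}·y_i), indices taken mod 5.
A→B: (6)(5) − (-5)(4) = 50
B→C: (-5)(3) − (-3)(5) = 0
C→D: (-3)(-2) − (-1)(3) = 9
D→E: (-1)(-4) − (1)(-2) = 6
E→A: (1)(4) − (6)(-4) = 28
Σ = 93
Area = |Σ|/2 = 46.5.

46.5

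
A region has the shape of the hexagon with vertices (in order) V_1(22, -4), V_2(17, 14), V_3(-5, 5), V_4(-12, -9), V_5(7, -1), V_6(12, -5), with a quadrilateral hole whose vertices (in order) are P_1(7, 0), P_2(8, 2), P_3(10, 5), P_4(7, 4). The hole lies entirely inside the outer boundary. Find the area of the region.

369.5

Outer boundary:
Apply the shoelace formula: 2A = Σ (x_i·y_{i+1} − x_{i+1}·y_i), indices taken mod 6.
V_1→V_2: (22)(14) − (17)(-4) = 376
V_2→V_3: (17)(5) − (-5)(14) = 155
V_3→V_4: (-5)(-9) − (-12)(5) = 105
V_4→V_5: (-12)(-1) − (7)(-9) = 75
V_5→V_6: (7)(-5) − (12)(-1) = -23
V_6→V_1: (12)(-4) − (22)(-5) = 62
Σ = 750
Area = |Σ|/2 = 375.
Hole:
Apply the shoelace formula: 2A = Σ (x_i·y_{i+1} − x_{i+1}·y_i), indices taken mod 4.
Cross-terms: 14, 20, 5, -28  ⇒  Σ = 11
Area = |Σ|/2 = 5.5.
Net area = 375 − 5.5 = 369.5.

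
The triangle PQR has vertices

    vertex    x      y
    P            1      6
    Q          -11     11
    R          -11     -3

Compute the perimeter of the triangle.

|PQ| = √((-12)² + (5)²) = √169 = 13
|QR| = √((0)² + (-14)²) = √196 = 14
|RP| = √((12)² + (9)²) = √225 = 15
Perimeter = 13 + 14 + 15 = 42.

42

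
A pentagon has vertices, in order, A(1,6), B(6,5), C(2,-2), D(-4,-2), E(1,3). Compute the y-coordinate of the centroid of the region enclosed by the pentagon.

Apply Gauss's area formula. First the cross-terms c_i = x_i·y_{i+1} − x_{i+1}·y_i:
  -31, -22, -12, -10, 3  ⇒  2A = -72, A = -36.
Then Σ (y_i + y_{i+1})·c_i = -342, so ȳ = -342 / (6·(-36)) = 19/12.

19/12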